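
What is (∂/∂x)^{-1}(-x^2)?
- \frac{x^{3}}{3}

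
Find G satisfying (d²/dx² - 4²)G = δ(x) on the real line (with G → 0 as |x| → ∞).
-\frac{e^{-4|x|}}{8}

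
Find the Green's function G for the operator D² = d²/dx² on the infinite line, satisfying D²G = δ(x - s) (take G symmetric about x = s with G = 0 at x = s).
\frac{|x - s|}{2}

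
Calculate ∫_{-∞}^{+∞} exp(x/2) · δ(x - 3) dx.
e^{\frac{3}{2}}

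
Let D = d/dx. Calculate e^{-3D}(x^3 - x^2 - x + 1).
x^{3} - 10 x^{2} + 32 x - 32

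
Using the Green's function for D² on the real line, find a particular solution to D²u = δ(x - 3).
\frac{|x - 3|}{2}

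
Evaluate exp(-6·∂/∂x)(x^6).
x^{6} - 36 x^{5} + 540 x^{4} - 4320 x^{3} + 19440 x^{2} - 46656 x + 46656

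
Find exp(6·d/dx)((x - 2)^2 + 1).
x^{2} + 8 x + 17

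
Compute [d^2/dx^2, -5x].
-10\frac{d}{dx}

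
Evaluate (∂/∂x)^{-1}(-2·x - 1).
- x^{2} - x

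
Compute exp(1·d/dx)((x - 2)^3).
x^{3} - 3 x^{2} + 3 x - 1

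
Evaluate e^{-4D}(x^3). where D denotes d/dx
x^{3} - 12 x^{2} + 48 x - 64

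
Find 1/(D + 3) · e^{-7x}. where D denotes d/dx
- \frac{e^{- 7 x}}{4}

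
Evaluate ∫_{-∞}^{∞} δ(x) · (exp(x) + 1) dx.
2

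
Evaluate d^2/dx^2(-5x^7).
- 210 x^{5}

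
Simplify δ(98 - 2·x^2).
\frac{\delta(x - 7) + \delta(x + 7)}{28}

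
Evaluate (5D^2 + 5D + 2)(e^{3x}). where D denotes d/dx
62 e^{3 x}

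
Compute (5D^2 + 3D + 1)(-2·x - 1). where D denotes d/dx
- 2 x - 7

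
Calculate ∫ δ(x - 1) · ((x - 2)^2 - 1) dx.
0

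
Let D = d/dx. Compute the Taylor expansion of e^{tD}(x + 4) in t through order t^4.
t + x + 4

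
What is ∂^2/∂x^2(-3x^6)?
- 90 x^{4}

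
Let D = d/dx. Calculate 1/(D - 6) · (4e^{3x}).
- \frac{4 e^{3 x}}{3}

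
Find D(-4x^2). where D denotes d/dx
- 8 x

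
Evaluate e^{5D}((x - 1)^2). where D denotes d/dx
x^{2} + 8 x + 16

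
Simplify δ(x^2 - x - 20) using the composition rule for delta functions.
\frac{\delta(x + 4) + \delta(x - 5)}{9}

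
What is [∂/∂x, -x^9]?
- 9 x^{8}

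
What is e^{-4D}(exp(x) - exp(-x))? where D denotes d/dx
- e^{4 - x} + e^{x - 4}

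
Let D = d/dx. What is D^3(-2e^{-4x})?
128 e^{- 4 x}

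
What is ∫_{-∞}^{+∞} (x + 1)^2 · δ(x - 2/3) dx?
\frac{25}{9}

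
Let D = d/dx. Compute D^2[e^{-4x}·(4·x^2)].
8 \left(8 x^{2} - 8 x + 1\right) e^{- 4 x}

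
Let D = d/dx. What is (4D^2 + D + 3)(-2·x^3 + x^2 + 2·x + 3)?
- 6 x^{3} - 3 x^{2} - 40 x + 19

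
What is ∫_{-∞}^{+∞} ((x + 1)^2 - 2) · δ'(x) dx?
-2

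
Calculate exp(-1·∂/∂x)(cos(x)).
\cos{\left(x - 1 \right)}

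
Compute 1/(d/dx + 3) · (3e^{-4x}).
- 3 e^{- 4 x}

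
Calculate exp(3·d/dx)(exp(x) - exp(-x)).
2 \sinh{\left(x + 3 \right)}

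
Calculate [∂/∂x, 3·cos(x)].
- 3 \sin{\left(x \right)}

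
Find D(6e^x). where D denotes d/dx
6 e^{x}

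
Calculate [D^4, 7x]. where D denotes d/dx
28D^{3}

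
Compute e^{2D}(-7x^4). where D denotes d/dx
- 7 x^{4} - 56 x^{3} - 168 x^{2} - 224 x - 112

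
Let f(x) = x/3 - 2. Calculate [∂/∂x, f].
\frac{1}{3}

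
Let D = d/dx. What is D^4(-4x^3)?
0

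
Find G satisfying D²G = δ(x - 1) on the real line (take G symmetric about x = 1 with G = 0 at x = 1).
\frac{|x - 1|}{2}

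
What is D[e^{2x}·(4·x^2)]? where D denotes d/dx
8 x \left(x + 1\right) e^{2 x}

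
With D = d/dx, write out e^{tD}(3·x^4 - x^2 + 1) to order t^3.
12 t^{3} x + t^{2} \left(18 x^{2} - 1\right) + 2 t x \left(6 x^{2} - 1\right) + 3 x^{4} - x^{2} + 1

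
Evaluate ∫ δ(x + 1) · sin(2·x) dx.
- \sin{\left(2 \right)}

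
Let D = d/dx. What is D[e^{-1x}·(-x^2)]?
x \left(x - 2\right) e^{- x}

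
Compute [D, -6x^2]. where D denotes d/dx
- 12 x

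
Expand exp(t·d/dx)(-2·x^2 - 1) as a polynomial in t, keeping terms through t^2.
- 2 t^{2} - 4 t x - 2 x^{2} - 1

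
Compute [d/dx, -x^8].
- 8 x^{7}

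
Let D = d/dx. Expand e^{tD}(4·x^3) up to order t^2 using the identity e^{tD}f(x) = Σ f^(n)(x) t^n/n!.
4 x \left(3 t^{2} + 3 t x + x^{2}\right)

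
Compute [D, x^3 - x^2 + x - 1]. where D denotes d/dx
3 x^{2} - 2 x + 1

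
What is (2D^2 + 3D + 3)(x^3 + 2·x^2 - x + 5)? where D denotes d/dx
3 x^{3} + 15 x^{2} + 21 x + 20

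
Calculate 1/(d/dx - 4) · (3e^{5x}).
3 e^{5 x}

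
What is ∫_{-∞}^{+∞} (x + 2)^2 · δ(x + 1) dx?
1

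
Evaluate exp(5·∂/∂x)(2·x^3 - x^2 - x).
2 x^{3} + 29 x^{2} + 139 x + 220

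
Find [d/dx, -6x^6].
- 36 x^{5}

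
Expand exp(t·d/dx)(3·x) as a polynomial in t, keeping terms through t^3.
3 t + 3 x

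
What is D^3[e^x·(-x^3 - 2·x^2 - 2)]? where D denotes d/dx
\left(- x^{3} - 11 x^{2} - 30 x - 20\right) e^{x}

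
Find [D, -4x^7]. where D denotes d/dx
- 28 x^{6}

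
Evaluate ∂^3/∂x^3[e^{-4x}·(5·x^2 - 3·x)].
8 \left(- 40 x^{2} + 84 x - 33\right) e^{- 4 x}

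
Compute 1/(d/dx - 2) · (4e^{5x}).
\frac{4 e^{5 x}}{3}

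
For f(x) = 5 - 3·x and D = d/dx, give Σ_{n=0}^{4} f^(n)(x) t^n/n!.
- 3 t - 3 x + 5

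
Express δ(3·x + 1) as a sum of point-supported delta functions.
\frac{\delta(x + 1/3)}{3}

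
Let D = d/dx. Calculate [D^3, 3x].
9D^{2}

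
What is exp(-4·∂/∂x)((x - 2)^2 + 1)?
x^{2} - 12 x + 37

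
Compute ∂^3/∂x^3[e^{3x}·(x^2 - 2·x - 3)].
\left(27 x^{2} - 117\right) e^{3 x}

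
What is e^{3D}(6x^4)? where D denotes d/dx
6 x^{4} + 72 x^{3} + 324 x^{2} + 648 x + 486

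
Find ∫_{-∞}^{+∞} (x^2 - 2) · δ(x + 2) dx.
2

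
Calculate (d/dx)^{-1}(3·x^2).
x^{3}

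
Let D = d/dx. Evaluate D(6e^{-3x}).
- 18 e^{- 3 x}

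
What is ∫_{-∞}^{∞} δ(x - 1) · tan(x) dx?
\tan{\left(1 \right)}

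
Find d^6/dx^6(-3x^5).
0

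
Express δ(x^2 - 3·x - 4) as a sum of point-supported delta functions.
\frac{\delta(x + 1) + \delta(x - 4)}{5}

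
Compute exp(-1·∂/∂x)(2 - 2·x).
4 - 2 x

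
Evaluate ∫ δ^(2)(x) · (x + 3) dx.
0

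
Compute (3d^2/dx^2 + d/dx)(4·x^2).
8 x + 24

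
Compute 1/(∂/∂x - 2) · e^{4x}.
\frac{e^{4 x}}{2}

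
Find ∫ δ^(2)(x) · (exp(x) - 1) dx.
1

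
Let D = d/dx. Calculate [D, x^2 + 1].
2 x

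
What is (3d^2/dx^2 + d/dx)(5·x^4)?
20 x^{2} \left(x + 9\right)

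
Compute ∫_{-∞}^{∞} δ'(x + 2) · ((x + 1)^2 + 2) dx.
2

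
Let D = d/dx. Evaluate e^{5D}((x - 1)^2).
x^{2} + 8 x + 16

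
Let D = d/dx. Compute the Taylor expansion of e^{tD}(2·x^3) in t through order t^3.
2 t^{3} + 6 t^{2} x + 6 t x^{2} + 2 x^{3}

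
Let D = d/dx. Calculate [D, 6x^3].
18 x^{2}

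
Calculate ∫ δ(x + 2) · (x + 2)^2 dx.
0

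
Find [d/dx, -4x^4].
- 16 x^{3}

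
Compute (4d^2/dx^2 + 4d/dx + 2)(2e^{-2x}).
20 e^{- 2 x}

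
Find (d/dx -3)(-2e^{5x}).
- 4 e^{5 x}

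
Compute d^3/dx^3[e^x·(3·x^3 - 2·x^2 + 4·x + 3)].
\left(3 x^{3} + 25 x^{2} + 46 x + 21\right) e^{x}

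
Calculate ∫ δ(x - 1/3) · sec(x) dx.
\sec{\left(\frac{1}{3} \right)}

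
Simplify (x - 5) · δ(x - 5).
0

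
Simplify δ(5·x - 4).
\frac{\delta(x - 4/5)}{5}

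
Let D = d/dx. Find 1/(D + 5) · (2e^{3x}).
\frac{e^{3 x}}{4}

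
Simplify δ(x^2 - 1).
\frac{\delta(x - 1) + \delta(x + 1)}{2}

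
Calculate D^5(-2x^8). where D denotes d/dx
- 13440 x^{3}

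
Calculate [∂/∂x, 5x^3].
15 x^{2}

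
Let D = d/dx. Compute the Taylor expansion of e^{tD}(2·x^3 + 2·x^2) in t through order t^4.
2 t^{3} + 2 t^{2} \left(3 x + 1\right) + 2 t x \left(3 x + 2\right) + 2 x^{3} + 2 x^{2}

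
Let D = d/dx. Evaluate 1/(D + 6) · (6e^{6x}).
\frac{e^{6 x}}{2}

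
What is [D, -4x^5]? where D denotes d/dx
- 20 x^{4}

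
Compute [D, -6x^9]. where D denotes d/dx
- 54 x^{8}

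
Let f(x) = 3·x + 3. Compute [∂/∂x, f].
3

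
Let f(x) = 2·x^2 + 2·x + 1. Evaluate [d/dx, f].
4 x + 2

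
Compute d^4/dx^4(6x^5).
720 x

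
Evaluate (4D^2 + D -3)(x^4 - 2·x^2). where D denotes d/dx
- 3 x^{4} + 4 x^{3} + 54 x^{2} - 4 x - 16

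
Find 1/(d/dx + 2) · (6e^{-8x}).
- e^{- 8 x}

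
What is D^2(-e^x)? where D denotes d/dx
- e^{x}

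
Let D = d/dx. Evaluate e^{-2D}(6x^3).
6 x^{3} - 36 x^{2} + 72 x - 48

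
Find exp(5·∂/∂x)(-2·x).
- 2 x - 10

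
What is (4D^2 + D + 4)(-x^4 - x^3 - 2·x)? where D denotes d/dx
- 4 x^{4} - 8 x^{3} - 51 x^{2} - 32 x - 2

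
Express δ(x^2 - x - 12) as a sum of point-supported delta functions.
\frac{\delta(x + 3) + \delta(x - 4)}{7}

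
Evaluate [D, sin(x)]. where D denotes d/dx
\cos{\left(x \right)}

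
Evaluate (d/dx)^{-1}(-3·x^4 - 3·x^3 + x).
- \frac{3 x^{5}}{5} - \frac{3 x^{4}}{4} + \frac{x^{2}}{2}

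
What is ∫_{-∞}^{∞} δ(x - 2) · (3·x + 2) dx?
8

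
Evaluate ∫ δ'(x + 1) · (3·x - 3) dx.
-3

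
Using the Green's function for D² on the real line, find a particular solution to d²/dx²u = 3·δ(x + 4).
\frac{3|x + 4|}{2}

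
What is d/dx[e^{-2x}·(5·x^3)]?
x^{2} \left(15 - 10 x\right) e^{- 2 x}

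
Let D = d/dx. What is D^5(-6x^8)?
- 40320 x^{3}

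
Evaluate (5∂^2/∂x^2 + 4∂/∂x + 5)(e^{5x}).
150 e^{5 x}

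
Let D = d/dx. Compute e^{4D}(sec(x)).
\sec{\left(x + 4 \right)}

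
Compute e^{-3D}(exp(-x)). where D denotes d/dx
e^{3 - x}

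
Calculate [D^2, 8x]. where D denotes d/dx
16D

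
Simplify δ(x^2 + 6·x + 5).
\frac{\delta(x + 5) + \delta(x + 1)}{4}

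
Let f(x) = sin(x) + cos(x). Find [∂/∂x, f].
- \sin{\left(x \right)} + \cos{\left(x \right)}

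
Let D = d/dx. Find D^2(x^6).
30 x^{4}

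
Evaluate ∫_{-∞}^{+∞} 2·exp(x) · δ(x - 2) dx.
2 e^{2}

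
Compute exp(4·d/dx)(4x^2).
4 x^{2} + 32 x + 64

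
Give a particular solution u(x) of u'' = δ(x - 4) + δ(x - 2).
\frac{|x - 4|}{2} + \frac{|x - 2|}{2}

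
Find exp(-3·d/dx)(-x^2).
- x^{2} + 6 x - 9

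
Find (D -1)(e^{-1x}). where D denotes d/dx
- 2 e^{- x}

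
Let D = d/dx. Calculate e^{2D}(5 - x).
3 - x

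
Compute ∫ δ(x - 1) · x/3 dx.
\frac{1}{3}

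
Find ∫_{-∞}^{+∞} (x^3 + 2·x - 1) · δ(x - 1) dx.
2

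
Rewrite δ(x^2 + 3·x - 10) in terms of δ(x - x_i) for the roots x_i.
\frac{\delta(x - 2) + \delta(x + 5)}{7}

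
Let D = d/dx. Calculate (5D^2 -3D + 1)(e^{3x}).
37 e^{3 x}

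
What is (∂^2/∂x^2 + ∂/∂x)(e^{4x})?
20 e^{4 x}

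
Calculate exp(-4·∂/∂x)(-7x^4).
- 7 x^{4} + 112 x^{3} - 672 x^{2} + 1792 x - 1792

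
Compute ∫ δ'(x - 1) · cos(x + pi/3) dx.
\sin{\left(1 + \frac{\pi}{3} \right)}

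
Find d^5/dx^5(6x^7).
15120 x^{2}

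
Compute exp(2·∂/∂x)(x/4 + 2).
\frac{x}{4} + \frac{5}{2}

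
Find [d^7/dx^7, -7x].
-49\frac{d^{6}}{dx^{6}}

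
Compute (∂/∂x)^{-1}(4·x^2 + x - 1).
\frac{4 x^{3}}{3} + \frac{x^{2}}{2} - x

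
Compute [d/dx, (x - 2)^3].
3 \left(x - 2\right)^{2}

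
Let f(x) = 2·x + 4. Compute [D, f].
2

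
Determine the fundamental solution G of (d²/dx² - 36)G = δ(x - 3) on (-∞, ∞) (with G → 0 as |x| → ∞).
-\frac{e^{-6|x - 3|}}{12}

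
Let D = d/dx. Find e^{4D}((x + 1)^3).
x^{3} + 15 x^{2} + 75 x + 125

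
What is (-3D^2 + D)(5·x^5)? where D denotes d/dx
25 x^{3} \left(x - 12\right)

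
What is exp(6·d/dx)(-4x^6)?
- 4 x^{6} - 144 x^{5} - 2160 x^{4} - 17280 x^{3} - 77760 x^{2} - 186624 x - 186624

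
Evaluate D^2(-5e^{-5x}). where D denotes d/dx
- 125 e^{- 5 x}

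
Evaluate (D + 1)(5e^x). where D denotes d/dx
10 e^{x}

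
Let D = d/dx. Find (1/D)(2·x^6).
\frac{2 x^{7}}{7}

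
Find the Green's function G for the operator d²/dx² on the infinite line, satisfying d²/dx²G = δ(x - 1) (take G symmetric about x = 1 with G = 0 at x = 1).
\frac{|x - 1|}{2}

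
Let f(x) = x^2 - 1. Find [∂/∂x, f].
2 x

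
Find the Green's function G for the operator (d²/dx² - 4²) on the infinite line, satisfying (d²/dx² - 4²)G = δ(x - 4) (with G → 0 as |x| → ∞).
-\frac{e^{-4|x - 4|}}{8}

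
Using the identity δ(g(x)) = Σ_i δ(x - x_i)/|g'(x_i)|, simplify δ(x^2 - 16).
\frac{\delta(x - 4) + \delta(x + 4)}{8}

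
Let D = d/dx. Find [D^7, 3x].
21D^{6}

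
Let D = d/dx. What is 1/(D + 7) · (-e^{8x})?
- \frac{e^{8 x}}{15}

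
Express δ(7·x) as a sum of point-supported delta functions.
\frac{\delta(x)}{7}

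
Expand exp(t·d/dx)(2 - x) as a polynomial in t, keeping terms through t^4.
- t - x + 2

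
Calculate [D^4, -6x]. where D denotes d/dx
-24D^{3}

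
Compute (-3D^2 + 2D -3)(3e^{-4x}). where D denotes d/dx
- 177 e^{- 4 x}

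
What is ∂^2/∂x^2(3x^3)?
18 x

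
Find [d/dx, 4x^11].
44 x^{10}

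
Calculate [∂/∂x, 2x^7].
14 x^{6}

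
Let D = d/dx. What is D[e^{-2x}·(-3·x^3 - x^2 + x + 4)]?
\left(6 x^{3} - 7 x^{2} - 4 x - 7\right) e^{- 2 x}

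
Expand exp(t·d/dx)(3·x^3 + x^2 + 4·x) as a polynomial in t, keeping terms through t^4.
3 t^{3} + t^{2} \left(9 x + 1\right) + t \left(9 x^{2} + 2 x + 4\right) + 3 x^{3} + x^{2} + 4 x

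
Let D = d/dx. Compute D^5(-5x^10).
- 151200 x^{5}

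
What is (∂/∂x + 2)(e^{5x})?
7 e^{5 x}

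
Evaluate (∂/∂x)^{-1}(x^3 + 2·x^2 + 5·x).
\frac{x^{4}}{4} + \frac{2 x^{3}}{3} + \frac{5 x^{2}}{2}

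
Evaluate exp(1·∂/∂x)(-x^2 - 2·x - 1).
- x^{2} - 4 x - 4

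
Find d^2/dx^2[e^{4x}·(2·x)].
\left(32 x + 16\right) e^{4 x}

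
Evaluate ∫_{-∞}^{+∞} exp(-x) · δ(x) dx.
1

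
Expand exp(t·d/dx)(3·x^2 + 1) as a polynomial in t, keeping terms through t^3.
3 t^{2} + 6 t x + 3 x^{2} + 1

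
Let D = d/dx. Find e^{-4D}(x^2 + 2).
x^{2} - 8 x + 18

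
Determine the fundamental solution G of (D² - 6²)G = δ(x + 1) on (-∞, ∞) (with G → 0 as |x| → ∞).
-\frac{e^{-6|x + 1|}}{12}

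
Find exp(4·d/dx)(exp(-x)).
e^{- x - 4}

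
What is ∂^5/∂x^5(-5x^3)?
0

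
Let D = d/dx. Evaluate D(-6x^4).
- 24 x^{3}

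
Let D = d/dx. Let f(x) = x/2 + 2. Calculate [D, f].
\frac{1}{2}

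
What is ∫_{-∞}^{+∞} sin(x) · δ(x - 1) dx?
\sin{\left(1 \right)}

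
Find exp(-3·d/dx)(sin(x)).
\sin{\left(x - 3 \right)}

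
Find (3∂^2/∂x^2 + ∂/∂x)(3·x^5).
15 x^{3} \left(x + 12\right)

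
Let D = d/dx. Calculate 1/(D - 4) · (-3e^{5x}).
- 3 e^{5 x}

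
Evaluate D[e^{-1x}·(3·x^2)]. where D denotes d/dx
3 x \left(2 - x\right) e^{- x}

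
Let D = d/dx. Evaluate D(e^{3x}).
3 e^{3 x}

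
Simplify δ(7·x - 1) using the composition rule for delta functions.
\frac{\delta(x - 1/7)}{7}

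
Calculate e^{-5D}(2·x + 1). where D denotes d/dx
2 x - 9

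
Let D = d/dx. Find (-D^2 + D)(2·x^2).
4 x - 4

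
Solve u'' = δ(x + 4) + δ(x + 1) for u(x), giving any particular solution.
\frac{|x + 4|}{2} + \frac{|x + 1|}{2}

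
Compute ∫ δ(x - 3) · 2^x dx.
8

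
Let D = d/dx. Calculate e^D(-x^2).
- x^{2} - 2 x - 1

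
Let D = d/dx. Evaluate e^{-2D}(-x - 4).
- x - 2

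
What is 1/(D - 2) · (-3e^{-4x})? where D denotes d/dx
\frac{e^{- 4 x}}{2}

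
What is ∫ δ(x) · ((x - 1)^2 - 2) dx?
-1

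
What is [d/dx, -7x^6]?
- 42 x^{5}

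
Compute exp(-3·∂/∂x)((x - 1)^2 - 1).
x^{2} - 8 x + 15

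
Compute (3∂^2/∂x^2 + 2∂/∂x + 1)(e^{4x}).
57 e^{4 x}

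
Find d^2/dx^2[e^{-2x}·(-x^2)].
2 \left(- 2 x^{2} + 4 x - 1\right) e^{- 2 x}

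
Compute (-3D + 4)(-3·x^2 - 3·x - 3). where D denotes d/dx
- 12 x^{2} + 6 x - 3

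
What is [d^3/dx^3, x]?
3\frac{d^{2}}{dx^{2}}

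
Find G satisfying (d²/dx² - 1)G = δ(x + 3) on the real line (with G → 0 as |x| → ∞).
-\frac{e^{-|x + 3|}}{2}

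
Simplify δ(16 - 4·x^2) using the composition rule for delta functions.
\frac{\delta(x - 2) + \delta(x + 2)}{16}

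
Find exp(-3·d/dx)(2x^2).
2 x^{2} - 12 x + 18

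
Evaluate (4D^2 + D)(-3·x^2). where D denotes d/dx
- 6 x - 24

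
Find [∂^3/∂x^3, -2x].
-6\frac{d^{2}}{dx^{2}}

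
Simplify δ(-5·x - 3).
\frac{\delta(x + 3/5)}{5}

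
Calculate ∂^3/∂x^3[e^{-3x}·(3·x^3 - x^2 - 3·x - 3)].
9 \left(- 9 x^{3} + 30 x^{2} - 15 x + 4\right) e^{- 3 x}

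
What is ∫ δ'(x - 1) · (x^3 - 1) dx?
-3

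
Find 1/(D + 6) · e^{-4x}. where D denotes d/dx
\frac{e^{- 4 x}}{2}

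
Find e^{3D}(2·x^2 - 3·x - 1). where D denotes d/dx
2 x^{2} + 9 x + 8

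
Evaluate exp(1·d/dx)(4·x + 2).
4 x + 6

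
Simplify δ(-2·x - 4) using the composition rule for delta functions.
\frac{\delta(x + 2)}{2}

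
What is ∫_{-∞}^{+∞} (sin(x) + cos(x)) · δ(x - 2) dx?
\cos{\left(2 \right)} + \sin{\left(2 \right)}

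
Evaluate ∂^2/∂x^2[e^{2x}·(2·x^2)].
\left(8 x^{2} + 16 x + 4\right) e^{2 x}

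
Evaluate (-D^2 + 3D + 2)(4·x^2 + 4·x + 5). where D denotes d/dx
8 x^{2} + 32 x + 14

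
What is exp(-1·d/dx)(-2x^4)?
- 2 x^{4} + 8 x^{3} - 12 x^{2} + 8 x - 2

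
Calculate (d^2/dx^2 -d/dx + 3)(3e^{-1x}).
15 e^{- x}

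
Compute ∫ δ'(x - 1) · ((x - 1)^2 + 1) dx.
0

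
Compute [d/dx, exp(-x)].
- e^{- x}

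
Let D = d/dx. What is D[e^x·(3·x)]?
3 \left(x + 1\right) e^{x}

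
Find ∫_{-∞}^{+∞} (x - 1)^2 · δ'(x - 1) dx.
0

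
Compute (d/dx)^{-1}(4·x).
2 x^{2}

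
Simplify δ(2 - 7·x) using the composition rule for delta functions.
\frac{\delta(x - 2/7)}{7}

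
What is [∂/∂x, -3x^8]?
- 24 x^{7}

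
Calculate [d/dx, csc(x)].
- \cot{\left(x \right)} \csc{\left(x \right)}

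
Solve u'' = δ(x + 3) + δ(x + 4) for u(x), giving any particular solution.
\frac{|x + 3|}{2} + \frac{|x + 4|}{2}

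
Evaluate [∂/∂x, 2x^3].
6 x^{2}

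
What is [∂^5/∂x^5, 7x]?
35\frac{d^{4}}{dx^{4}}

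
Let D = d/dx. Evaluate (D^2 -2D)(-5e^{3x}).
- 15 e^{3 x}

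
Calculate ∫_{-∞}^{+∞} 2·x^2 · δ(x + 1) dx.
2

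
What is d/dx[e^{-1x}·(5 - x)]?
\left(x - 6\right) e^{- x}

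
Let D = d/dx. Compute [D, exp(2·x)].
2 e^{2 x}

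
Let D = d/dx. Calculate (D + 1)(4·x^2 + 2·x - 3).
4 x^{2} + 10 x - 1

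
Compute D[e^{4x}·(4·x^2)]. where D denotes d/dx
8 x \left(2 x + 1\right) e^{4 x}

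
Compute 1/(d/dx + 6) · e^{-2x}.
\frac{e^{- 2 x}}{4}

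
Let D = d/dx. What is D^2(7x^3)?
42 x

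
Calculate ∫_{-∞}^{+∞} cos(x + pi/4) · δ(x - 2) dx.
\cos{\left(\frac{\pi}{4} + 2 \right)}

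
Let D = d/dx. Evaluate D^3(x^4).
24 x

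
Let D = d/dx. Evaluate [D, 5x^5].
25 x^{4}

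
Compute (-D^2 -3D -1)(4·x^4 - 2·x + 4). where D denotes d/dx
- 4 x^{4} - 48 x^{3} - 48 x^{2} + 2 x + 2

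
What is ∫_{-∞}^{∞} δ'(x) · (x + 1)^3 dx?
-3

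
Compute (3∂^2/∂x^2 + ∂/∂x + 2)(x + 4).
2 x + 9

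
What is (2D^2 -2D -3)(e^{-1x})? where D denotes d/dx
e^{- x}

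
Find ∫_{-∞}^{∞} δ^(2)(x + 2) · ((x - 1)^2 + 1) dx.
2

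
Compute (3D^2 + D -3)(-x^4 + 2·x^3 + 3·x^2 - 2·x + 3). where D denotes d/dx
3 x^{4} - 10 x^{3} - 39 x^{2} + 48 x + 7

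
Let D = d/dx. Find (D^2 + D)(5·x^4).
20 x^{2} \left(x + 3\right)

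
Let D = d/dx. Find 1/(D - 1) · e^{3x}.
\frac{e^{3 x}}{2}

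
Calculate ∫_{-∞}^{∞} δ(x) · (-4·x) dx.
0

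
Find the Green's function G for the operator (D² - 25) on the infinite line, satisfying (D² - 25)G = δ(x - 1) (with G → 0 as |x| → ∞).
-\frac{e^{-5|x - 1|}}{10}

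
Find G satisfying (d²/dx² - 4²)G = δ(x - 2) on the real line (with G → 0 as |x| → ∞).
-\frac{e^{-4|x - 2|}}{8}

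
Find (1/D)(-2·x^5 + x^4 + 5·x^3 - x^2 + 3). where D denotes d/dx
- \frac{x^{6}}{3} + \frac{x^{5}}{5} + \frac{5 x^{4}}{4} - \frac{x^{3}}{3} + 3 x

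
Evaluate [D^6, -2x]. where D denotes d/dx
-12D^{5}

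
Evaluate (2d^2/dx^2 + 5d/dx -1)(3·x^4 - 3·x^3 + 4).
- 3 x^{4} + 63 x^{3} + 27 x^{2} - 36 x - 4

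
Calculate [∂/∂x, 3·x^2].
6 x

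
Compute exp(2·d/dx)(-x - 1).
- x - 3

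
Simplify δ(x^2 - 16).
\frac{\delta(x - 4) + \delta(x + 4)}{8}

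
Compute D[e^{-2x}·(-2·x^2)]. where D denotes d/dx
4 x \left(x - 1\right) e^{- 2 x}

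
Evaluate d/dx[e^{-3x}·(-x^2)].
x \left(3 x - 2\right) e^{- 3 x}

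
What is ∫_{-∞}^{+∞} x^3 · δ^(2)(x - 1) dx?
6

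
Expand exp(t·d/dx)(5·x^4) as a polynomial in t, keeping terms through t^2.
5 x^{2} \left(6 t^{2} + 4 t x + x^{2}\right)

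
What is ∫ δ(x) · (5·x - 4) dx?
-4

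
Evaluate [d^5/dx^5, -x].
-5\frac{d^{4}}{dx^{4}}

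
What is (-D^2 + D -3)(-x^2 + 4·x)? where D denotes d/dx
3 x^{2} - 14 x + 6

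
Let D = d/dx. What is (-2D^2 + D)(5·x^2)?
10 x - 20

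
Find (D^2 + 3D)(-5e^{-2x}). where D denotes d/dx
10 e^{- 2 x}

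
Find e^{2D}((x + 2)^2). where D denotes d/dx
x^{2} + 8 x + 16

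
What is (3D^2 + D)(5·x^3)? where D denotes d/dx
15 x \left(x + 6\right)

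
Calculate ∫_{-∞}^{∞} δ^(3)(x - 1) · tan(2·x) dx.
- 48 \tan^{4}{\left(2 \right)} - 64 \tan^{2}{\left(2 \right)} - 16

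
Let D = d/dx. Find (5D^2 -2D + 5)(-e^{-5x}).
- 140 e^{- 5 x}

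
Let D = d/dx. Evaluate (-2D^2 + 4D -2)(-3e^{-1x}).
24 e^{- x}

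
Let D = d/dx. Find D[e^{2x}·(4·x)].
\left(8 x + 4\right) e^{2 x}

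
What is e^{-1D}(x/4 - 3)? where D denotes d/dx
\frac{x}{4} - \frac{13}{4}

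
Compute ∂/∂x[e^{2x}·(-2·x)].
\left(- 4 x - 2\right) e^{2 x}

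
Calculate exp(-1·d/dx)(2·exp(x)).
2 e^{x - 1}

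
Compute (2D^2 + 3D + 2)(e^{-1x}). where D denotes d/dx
e^{- x}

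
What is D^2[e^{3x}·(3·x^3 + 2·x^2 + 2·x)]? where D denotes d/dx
\left(27 x^{3} + 72 x^{2} + 60 x + 16\right) e^{3 x}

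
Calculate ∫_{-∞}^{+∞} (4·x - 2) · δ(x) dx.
-2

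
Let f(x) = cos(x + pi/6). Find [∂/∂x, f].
- \sin{\left(x + \frac{\pi}{6} \right)}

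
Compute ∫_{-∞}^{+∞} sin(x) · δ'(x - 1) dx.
- \cos{\left(1 \right)}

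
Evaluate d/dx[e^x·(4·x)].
4 \left(x + 1\right) e^{x}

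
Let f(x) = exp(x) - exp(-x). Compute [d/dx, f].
2 \cosh{\left(x \right)}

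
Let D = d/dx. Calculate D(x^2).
2 x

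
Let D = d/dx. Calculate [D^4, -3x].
-12D^{3}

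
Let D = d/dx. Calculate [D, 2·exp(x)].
2 e^{x}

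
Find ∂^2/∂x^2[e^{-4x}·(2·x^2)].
4 \left(8 x^{2} - 8 x + 1\right) e^{- 4 x}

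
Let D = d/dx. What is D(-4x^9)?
- 36 x^{8}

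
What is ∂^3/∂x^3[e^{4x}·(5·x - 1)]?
\left(320 x + 176\right) e^{4 x}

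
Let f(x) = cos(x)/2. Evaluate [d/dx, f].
- \frac{\sin{\left(x \right)}}{2}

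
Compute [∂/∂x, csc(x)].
- \cot{\left(x \right)} \csc{\left(x \right)}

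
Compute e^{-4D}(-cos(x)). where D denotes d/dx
- \cos{\left(x - 4 \right)}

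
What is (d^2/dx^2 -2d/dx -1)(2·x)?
- 2 x - 4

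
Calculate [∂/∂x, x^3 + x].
3 x^{2} + 1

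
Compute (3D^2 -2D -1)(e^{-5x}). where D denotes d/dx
84 e^{- 5 x}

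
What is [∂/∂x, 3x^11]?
33 x^{10}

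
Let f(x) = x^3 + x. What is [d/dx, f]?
3 x^{2} + 1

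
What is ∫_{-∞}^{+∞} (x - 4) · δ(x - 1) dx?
-3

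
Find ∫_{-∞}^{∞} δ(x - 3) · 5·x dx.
15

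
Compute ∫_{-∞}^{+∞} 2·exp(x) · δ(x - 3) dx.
2 e^{3}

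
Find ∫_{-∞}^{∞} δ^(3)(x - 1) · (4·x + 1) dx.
0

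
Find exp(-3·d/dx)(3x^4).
3 x^{4} - 36 x^{3} + 162 x^{2} - 324 x + 243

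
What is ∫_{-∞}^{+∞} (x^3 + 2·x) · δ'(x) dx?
-2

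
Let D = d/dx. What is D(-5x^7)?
- 35 x^{6}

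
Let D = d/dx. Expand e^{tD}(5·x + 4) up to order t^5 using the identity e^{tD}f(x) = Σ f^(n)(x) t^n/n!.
5 t + 5 x + 4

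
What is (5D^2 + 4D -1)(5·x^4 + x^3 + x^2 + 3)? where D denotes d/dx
- 5 x^{4} + 79 x^{3} + 311 x^{2} + 38 x + 7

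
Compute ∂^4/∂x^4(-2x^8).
- 3360 x^{4}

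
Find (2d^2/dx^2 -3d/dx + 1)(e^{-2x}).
15 e^{- 2 x}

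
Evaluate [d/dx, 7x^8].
56 x^{7}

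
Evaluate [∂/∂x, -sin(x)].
- \cos{\left(x \right)}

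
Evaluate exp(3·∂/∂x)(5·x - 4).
5 x + 11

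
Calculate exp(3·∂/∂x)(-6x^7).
- 6 x^{7} - 126 x^{6} - 1134 x^{5} - 5670 x^{4} - 17010 x^{3} - 30618 x^{2} - 30618 x - 13122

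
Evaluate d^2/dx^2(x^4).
12 x^{2}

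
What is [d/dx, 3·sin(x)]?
3 \cos{\left(x \right)}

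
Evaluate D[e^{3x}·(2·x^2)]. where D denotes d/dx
2 x \left(3 x + 2\right) e^{3 x}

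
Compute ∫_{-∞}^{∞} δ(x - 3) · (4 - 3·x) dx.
-5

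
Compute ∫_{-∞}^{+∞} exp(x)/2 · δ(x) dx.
\frac{1}{2}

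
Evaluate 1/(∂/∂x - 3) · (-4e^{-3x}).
\frac{2 e^{- 3 x}}{3}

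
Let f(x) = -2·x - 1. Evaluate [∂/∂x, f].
-2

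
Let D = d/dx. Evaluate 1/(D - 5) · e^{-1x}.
- \frac{e^{- x}}{6}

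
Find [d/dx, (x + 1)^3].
3 \left(x + 1\right)^{2}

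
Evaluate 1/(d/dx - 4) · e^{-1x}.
- \frac{e^{- x}}{5}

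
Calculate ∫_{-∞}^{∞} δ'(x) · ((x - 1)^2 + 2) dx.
2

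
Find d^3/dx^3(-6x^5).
- 360 x^{2}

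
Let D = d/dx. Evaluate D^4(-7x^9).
- 21168 x^{5}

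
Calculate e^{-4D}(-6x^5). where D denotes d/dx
- 6 x^{5} + 120 x^{4} - 960 x^{3} + 3840 x^{2} - 7680 x + 6144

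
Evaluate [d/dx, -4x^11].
- 44 x^{10}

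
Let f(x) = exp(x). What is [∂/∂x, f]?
e^{x}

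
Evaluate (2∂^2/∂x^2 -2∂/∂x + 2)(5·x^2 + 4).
10 x^{2} - 20 x + 28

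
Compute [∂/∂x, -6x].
-6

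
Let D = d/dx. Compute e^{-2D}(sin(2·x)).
\sin{\left(2 x - 4 \right)}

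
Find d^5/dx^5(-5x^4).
0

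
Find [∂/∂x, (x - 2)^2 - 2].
2 x - 4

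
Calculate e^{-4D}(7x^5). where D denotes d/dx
7 x^{5} - 140 x^{4} + 1120 x^{3} - 4480 x^{2} + 8960 x - 7168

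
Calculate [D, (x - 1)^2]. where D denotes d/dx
2 x - 2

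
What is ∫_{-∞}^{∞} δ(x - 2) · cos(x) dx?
\cos{\left(2 \right)}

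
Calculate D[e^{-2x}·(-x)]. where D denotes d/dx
\left(2 x - 1\right) e^{- 2 x}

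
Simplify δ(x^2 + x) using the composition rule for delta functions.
\frac{\delta(x + 1) + \delta(x)}{1}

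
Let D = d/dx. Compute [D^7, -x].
-7D^{6}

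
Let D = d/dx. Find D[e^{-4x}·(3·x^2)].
6 x \left(1 - 2 x\right) e^{- 4 x}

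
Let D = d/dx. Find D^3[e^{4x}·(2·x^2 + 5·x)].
\left(128 x^{2} + 512 x + 288\right) e^{4 x}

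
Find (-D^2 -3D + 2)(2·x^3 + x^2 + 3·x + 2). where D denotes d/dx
4 x^{3} - 16 x^{2} - 12 x - 7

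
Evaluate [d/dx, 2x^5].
10 x^{4}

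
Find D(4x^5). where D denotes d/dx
20 x^{4}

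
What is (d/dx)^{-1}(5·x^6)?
\frac{5 x^{7}}{7}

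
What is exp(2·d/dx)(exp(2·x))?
e^{2 x + 4}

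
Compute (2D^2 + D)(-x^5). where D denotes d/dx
5 x^{3} \left(- x - 8\right)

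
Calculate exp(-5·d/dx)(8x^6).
8 x^{6} - 240 x^{5} + 3000 x^{4} - 20000 x^{3} + 75000 x^{2} - 150000 x + 125000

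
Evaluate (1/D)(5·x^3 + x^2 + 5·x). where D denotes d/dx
\frac{5 x^{4}}{4} + \frac{x^{3}}{3} + \frac{5 x^{2}}{2}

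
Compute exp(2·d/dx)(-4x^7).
- 4 x^{7} - 56 x^{6} - 336 x^{5} - 1120 x^{4} - 2240 x^{3} - 2688 x^{2} - 1792 x - 512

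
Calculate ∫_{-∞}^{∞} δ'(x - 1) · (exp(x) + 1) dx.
- e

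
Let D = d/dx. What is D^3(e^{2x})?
8 e^{2 x}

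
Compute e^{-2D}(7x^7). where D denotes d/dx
7 x^{7} - 98 x^{6} + 588 x^{5} - 1960 x^{4} + 3920 x^{3} - 4704 x^{2} + 3136 x - 896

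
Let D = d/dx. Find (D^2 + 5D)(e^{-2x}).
- 6 e^{- 2 x}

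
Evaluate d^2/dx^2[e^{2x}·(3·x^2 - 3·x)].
\left(12 x^{2} + 12 x - 6\right) e^{2 x}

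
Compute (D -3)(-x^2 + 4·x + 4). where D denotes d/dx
3 x^{2} - 14 x - 8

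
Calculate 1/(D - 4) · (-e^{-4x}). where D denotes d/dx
\frac{e^{- 4 x}}{8}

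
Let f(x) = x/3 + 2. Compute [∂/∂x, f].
\frac{1}{3}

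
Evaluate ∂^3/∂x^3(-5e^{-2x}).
40 e^{- 2 x}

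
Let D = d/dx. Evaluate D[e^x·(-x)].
\left(- x - 1\right) e^{x}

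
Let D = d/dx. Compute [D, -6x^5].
- 30 x^{4}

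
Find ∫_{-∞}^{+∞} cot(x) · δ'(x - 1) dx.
\frac{1}{\sin^{2}{\left(1 \right)}}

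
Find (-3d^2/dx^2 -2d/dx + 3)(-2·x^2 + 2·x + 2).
- 6 x^{2} + 14 x + 14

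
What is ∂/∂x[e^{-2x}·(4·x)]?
4 \left(1 - 2 x\right) e^{- 2 x}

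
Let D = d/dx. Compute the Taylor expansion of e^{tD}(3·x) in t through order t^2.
3 t + 3 x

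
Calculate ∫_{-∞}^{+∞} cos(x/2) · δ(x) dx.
1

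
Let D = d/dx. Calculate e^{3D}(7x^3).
7 x^{3} + 63 x^{2} + 189 x + 189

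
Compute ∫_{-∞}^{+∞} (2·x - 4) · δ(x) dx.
-4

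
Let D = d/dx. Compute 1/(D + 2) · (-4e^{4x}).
- \frac{2 e^{4 x}}{3}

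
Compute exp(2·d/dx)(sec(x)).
\sec{\left(x + 2 \right)}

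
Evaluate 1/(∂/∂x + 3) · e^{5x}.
\frac{e^{5 x}}{8}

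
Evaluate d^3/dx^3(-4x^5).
- 240 x^{2}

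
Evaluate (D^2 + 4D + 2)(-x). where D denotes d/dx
- 2 x - 4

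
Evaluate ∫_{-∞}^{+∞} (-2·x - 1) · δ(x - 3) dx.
-7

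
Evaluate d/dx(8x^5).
40 x^{4}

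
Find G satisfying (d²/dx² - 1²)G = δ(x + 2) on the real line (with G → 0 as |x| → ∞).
-\frac{e^{-|x + 2|}}{2}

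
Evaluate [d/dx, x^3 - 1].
3 x^{2}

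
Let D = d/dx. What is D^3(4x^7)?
840 x^{4}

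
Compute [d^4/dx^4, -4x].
-16\frac{d^{3}}{dx^{3}}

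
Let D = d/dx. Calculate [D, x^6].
6 x^{5}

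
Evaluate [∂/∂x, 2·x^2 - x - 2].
4 x - 1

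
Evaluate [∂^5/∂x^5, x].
5\frac{d^{4}}{dx^{4}}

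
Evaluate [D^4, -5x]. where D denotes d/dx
-20D^{3}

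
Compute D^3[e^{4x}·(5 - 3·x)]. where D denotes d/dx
\left(176 - 192 x\right) e^{4 x}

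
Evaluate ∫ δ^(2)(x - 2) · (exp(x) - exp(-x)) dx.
2 \sinh{\left(2 \right)}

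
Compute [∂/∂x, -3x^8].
- 24 x^{7}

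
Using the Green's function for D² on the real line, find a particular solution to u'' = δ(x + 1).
\frac{|x + 1|}{2}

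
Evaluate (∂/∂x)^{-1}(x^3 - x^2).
\frac{x^{4}}{4} - \frac{x^{3}}{3}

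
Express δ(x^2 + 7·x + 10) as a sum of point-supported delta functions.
\frac{\delta(x + 5) + \delta(x + 2)}{3}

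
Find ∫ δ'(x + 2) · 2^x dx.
- \frac{\log{\left(2 \right)}}{4}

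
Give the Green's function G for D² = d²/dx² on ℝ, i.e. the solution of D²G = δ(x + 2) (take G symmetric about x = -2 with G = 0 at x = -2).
\frac{|x + 2|}{2}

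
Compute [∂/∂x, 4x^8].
32 x^{7}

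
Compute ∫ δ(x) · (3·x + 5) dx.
5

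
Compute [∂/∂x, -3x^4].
- 12 x^{3}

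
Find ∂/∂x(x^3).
3 x^{2}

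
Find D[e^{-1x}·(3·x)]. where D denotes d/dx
3 \left(1 - x\right) e^{- x}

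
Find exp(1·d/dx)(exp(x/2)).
e^{\frac{x}{2} + \frac{1}{2}}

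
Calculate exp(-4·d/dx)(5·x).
5 x - 20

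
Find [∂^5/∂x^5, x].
5\frac{d^{4}}{dx^{4}}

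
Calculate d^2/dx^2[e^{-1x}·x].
\left(x - 2\right) e^{- x}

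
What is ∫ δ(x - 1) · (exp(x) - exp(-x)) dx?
2 \sinh{\left(1 \right)}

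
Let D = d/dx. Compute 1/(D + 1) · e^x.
\frac{e^{x}}{2}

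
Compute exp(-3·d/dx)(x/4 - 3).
\frac{x}{4} - \frac{15}{4}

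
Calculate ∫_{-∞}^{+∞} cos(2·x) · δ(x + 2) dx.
\cos{\left(4 \right)}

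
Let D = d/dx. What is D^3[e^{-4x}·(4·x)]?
64 \left(3 - 4 x\right) e^{- 4 x}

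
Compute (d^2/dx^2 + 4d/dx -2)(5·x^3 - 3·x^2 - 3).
2 x \left(- 5 x^{2} + 33 x + 3\right)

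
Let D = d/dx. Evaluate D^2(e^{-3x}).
9 e^{- 3 x}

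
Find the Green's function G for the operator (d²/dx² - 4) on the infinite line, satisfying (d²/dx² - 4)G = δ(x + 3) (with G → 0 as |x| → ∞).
-\frac{e^{-2|x + 3|}}{4}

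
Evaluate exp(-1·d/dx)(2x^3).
2 x^{3} - 6 x^{2} + 6 x - 2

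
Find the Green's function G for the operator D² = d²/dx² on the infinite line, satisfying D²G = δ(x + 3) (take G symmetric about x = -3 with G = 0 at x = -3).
\frac{|x + 3|}{2}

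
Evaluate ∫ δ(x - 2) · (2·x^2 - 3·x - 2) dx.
0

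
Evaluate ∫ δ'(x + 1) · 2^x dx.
- \frac{\log{\left(2 \right)}}{2}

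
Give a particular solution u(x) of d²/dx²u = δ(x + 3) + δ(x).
\frac{|x + 3|}{2} + \frac{|x|}{2}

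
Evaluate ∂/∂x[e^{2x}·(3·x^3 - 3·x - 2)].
\left(6 x^{3} + 9 x^{2} - 6 x - 7\right) e^{2 x}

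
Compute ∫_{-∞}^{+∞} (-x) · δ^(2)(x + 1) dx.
0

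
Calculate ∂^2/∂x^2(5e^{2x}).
20 e^{2 x}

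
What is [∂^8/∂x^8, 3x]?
24\frac{d^{7}}{dx^{7}}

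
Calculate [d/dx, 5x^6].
30 x^{5}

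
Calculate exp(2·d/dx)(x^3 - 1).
x^{3} + 6 x^{2} + 12 x + 7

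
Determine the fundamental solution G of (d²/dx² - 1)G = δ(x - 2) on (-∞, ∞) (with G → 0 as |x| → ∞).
-\frac{e^{-|x - 2|}}{2}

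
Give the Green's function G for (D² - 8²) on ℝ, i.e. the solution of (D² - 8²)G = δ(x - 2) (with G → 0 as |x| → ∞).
-\frac{e^{-8|x - 2|}}{16}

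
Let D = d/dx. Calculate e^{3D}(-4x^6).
- 4 x^{6} - 72 x^{5} - 540 x^{4} - 2160 x^{3} - 4860 x^{2} - 5832 x - 2916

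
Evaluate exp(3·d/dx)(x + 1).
x + 4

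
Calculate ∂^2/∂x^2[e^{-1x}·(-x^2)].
\left(- x^{2} + 4 x - 2\right) e^{- x}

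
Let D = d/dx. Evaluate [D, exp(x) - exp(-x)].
2 \cosh{\left(x \right)}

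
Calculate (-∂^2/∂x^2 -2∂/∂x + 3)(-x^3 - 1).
- 3 x^{3} + 6 x^{2} + 6 x - 3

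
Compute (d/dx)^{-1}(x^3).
\frac{x^{4}}{4}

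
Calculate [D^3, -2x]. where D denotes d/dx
-6D^{2}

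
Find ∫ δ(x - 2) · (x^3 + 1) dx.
9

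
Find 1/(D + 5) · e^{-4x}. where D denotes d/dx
e^{- 4 x}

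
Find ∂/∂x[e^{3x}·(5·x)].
\left(15 x + 5\right) e^{3 x}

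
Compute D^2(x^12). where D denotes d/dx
132 x^{10}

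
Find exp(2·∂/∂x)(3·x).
3 x + 6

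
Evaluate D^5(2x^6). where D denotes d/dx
1440 x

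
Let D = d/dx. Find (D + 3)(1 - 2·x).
1 - 6 x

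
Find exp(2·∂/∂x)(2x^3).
2 x^{3} + 12 x^{2} + 24 x + 16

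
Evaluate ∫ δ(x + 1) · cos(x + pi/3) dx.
\sin{\left(\frac{\pi}{6} + 1 \right)}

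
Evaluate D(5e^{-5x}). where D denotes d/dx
- 25 e^{- 5 x}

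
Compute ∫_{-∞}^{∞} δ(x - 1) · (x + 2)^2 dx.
9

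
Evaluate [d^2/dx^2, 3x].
6\frac{d}{dx}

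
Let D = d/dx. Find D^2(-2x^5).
- 40 x^{3}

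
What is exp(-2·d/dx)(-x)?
2 - x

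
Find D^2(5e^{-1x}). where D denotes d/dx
5 e^{- x}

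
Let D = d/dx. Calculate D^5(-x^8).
- 6720 x^{3}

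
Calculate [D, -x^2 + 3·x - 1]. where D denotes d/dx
3 - 2 x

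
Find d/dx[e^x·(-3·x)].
3 \left(- x - 1\right) e^{x}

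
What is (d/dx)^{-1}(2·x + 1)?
x^{2} + x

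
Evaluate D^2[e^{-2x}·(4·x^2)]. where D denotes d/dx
8 \left(2 x^{2} - 4 x + 1\right) e^{- 2 x}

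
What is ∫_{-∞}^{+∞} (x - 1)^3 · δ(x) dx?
-1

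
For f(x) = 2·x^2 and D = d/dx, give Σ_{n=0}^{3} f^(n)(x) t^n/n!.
2 t^{2} + 4 t x + 2 x^{2}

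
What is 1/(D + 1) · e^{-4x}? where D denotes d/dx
- \frac{e^{- 4 x}}{3}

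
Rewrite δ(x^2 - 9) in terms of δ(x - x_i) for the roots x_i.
\frac{\delta(x + 3) + \delta(x - 3)}{6}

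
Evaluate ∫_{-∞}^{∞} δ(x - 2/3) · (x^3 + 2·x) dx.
\frac{44}{27}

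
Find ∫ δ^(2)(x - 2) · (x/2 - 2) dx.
0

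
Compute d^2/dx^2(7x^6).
210 x^{4}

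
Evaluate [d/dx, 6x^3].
18 x^{2}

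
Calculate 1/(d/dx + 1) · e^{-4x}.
- \frac{e^{- 4 x}}{3}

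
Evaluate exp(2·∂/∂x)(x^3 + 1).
x^{3} + 6 x^{2} + 12 x + 9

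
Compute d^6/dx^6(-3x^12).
- 1995840 x^{6}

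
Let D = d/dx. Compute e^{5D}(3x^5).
3 x^{5} + 75 x^{4} + 750 x^{3} + 3750 x^{2} + 9375 x + 9375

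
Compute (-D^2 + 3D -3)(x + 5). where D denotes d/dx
- 3 x - 12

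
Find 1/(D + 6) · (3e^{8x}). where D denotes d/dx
\frac{3 e^{8 x}}{14}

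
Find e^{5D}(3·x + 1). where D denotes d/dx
3 x + 16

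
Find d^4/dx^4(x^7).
840 x^{3}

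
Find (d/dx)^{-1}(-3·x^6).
- \frac{3 x^{7}}{7}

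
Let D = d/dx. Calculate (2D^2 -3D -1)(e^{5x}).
34 e^{5 x}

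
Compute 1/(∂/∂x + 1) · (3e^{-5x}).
- \frac{3 e^{- 5 x}}{4}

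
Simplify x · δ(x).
0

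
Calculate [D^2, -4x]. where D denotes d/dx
-8D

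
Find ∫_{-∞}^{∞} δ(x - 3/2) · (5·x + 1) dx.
\frac{17}{2}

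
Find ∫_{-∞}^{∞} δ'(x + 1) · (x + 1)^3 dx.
0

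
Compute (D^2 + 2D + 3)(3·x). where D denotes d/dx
9 x + 6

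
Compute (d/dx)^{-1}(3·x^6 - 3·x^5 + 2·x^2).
\frac{3 x^{7}}{7} - \frac{x^{6}}{2} + \frac{2 x^{3}}{3}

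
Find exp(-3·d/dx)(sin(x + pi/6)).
\sin{\left(x - 3 + \frac{\pi}{6} \right)}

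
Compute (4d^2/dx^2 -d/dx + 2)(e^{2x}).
16 e^{2 x}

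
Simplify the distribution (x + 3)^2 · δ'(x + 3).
0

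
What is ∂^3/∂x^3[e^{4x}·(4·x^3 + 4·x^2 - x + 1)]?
\left(256 x^{3} + 832 x^{2} + 608 x + 136\right) e^{4 x}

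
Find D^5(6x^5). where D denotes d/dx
720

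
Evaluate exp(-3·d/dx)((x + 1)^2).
x^{2} - 4 x + 4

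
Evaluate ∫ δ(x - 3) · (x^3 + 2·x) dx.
33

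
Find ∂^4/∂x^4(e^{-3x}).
81 e^{- 3 x}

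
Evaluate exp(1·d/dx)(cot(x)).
\cot{\left(x + 1 \right)}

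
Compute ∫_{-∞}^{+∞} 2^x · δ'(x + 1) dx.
- \frac{\log{\left(2 \right)}}{2}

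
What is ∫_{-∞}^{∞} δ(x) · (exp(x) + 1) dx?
2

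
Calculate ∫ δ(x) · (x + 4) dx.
4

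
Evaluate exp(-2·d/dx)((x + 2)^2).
x^{2}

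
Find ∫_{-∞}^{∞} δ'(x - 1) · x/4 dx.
- \frac{1}{4}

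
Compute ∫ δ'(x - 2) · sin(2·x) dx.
- 2 \cos{\left(4 \right)}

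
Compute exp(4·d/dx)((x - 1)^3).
x^{3} + 9 x^{2} + 27 x + 27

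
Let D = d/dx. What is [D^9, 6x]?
54D^{8}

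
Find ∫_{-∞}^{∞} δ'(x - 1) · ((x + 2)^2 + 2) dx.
-6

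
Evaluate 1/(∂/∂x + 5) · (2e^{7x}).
\frac{e^{7 x}}{6}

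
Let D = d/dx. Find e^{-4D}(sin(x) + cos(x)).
\sqrt{2} \cos{\left(- x + \frac{\pi}{4} + 4 \right)}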